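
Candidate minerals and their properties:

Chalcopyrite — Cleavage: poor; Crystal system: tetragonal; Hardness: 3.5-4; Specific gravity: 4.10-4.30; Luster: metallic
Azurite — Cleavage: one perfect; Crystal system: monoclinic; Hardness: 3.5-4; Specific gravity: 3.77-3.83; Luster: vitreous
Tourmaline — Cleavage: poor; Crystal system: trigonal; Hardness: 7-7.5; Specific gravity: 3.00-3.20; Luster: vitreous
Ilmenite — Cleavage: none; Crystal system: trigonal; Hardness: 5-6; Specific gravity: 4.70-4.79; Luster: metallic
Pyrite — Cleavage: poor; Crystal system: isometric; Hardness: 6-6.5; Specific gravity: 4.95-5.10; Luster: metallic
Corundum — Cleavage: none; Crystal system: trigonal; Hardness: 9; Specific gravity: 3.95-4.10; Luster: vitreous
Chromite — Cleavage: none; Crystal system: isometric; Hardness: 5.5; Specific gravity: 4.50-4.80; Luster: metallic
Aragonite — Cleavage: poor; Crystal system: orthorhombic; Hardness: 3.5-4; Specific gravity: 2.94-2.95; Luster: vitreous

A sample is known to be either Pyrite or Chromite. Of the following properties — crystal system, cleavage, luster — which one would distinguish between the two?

cleavage

Crystal system: both isometric — identical.
Cleavage: Pyrite poor, Chromite none — different.
Luster: both metallic — identical.
Cleavage is the diagnostic property here.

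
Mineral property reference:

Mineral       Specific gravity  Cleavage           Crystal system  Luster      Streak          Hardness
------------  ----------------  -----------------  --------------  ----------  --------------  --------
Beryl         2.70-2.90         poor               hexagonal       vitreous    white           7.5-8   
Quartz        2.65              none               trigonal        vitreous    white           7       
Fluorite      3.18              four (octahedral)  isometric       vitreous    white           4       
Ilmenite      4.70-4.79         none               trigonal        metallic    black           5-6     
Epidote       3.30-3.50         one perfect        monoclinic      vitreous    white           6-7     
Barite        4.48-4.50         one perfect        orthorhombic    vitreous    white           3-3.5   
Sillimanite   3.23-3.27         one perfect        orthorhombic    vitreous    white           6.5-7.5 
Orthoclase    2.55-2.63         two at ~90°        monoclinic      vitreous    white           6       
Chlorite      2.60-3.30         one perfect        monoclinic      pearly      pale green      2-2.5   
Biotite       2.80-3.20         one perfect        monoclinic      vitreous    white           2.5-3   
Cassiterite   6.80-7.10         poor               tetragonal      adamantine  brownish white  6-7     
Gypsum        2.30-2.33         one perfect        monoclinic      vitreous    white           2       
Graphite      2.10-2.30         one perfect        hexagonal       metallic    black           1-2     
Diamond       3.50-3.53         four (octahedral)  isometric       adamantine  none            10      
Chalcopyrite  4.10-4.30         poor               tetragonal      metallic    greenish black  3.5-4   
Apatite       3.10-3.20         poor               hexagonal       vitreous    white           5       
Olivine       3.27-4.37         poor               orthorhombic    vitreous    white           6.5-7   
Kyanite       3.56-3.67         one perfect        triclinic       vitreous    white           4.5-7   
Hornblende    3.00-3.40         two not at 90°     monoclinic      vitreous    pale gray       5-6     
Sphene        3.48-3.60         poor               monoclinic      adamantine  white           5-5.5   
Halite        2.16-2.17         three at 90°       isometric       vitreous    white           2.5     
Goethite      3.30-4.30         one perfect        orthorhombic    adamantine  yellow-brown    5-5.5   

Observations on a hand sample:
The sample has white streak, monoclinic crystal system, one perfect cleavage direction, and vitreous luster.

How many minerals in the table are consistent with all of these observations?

White streak: leaves Beryl, Quartz, Fluorite, Epidote, Barite, Sillimanite, Orthoclase, Biotite, Gypsum, Apatite, Olivine, Kyanite, Sphene, Halite.
Monoclinic crystal system: only Epidote, Orthoclase, Biotite, Gypsum, Sphene remain.
One perfect cleavage direction is inconsistent with Orthoclase, Sphene.
Vitreous luster: consistent with all remaining minerals.
The minerals that satisfy all observations are Biotite, Epidote, Gypsum.
That is 3 minerals.

3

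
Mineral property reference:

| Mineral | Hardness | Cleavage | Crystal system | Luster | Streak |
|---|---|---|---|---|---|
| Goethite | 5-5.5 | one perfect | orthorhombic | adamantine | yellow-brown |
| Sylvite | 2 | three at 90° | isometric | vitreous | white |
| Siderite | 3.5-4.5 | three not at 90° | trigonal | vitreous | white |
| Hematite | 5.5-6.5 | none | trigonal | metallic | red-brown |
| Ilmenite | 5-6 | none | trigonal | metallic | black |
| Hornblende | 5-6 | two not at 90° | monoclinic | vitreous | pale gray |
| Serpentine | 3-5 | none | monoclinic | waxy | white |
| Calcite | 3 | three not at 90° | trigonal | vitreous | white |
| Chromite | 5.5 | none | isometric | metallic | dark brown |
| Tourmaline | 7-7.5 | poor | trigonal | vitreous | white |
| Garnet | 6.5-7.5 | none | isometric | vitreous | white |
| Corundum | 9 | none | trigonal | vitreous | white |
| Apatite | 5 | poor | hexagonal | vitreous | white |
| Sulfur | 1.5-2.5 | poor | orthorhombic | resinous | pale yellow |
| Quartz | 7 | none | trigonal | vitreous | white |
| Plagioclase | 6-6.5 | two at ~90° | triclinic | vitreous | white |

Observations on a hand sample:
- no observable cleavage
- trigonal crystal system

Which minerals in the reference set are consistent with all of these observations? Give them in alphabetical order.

No observable cleavage — leaves Hematite, Ilmenite, Serpentine, Chromite, Garnet, Corundum, Quartz.
Trigonal crystal system eliminates Serpentine, Chromite, Garnet.
Remaining candidates: Corundum, Hematite, Ilmenite, Quartz.

Corundum, Hematite, Ilmenite, Quartz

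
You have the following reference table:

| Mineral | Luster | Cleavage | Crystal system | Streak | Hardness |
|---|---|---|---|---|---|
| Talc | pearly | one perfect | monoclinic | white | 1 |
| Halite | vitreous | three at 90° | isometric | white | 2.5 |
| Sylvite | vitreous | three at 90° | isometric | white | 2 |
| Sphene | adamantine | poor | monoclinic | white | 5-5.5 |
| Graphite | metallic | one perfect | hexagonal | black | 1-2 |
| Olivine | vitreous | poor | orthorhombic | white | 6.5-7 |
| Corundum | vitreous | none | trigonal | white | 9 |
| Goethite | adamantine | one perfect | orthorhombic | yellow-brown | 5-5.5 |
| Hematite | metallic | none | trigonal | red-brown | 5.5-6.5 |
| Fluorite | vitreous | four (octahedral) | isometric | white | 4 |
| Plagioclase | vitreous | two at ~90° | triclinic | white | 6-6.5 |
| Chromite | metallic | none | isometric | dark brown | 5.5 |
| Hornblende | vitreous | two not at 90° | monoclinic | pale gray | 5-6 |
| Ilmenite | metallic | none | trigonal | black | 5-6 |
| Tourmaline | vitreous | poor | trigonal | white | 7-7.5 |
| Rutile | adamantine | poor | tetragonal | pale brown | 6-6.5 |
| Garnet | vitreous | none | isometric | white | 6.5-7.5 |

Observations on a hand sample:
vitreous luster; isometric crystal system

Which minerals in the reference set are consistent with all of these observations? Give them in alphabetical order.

Vitreous luster — leaves Halite, Sylvite, Olivine, Corundum, Fluorite, Plagioclase, Hornblende, Tourmaline, Garnet.
Isometric crystal system — narrows the field to Halite, Sylvite, Fluorite, Garnet.
The minerals that satisfy all observations are Fluorite, Garnet, Halite, Sylvite.

Fluorite, Garnet, Halite, Sylvite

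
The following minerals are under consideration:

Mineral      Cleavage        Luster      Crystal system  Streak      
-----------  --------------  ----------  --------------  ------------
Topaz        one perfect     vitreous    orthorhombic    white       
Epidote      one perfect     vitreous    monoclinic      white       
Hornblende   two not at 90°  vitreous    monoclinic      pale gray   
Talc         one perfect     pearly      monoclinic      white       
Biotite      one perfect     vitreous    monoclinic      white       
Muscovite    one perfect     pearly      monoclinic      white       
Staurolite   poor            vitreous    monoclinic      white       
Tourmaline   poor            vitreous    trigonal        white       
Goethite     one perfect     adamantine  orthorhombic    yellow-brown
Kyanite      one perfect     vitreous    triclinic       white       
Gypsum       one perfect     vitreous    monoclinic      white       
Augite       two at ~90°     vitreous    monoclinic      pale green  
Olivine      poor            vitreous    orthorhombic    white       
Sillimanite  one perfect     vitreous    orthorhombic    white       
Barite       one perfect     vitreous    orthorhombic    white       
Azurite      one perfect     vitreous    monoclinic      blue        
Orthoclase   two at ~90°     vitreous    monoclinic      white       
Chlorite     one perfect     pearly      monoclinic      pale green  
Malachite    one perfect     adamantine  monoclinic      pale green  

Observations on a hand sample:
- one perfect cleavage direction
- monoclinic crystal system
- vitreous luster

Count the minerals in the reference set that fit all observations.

4

One perfect cleavage direction is inconsistent with Hornblende, Staurolite, Tourmaline, Augite, Olivine, Orthoclase.
Monoclinic crystal system is inconsistent with Topaz, Goethite, Kyanite, Sillimanite, Barite.
Vitreous luster eliminates Talc, Muscovite, Chlorite, Malachite.
Consistent with every observation: Azurite, Biotite, Epidote, Gypsum.
That is 4 minerals.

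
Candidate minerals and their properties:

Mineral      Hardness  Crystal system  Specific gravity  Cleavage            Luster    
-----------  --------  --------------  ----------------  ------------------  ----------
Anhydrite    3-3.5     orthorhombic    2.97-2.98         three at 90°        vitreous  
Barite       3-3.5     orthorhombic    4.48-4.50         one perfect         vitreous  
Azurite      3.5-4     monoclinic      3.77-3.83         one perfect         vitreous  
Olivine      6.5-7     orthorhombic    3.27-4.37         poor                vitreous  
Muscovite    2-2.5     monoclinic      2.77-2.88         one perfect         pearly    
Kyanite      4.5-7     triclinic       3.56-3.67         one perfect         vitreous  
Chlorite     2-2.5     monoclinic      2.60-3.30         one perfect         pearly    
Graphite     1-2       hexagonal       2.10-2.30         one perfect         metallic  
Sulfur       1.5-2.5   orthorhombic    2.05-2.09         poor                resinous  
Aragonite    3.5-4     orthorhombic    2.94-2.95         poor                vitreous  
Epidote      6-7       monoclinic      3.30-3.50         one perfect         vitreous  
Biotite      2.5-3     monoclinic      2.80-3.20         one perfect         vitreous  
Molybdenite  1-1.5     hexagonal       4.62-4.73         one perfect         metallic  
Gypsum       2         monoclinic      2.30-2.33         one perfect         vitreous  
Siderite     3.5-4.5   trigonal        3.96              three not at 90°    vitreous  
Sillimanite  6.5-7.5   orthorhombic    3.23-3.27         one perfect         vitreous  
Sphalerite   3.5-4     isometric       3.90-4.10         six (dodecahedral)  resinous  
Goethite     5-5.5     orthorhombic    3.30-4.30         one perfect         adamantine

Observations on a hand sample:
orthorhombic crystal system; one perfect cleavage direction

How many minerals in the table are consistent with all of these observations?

3

Orthorhombic crystal system: leaves Anhydrite, Barite, Olivine, Sulfur, Aragonite, Sillimanite, Goethite.
One perfect cleavage direction: narrows the field to Barite, Sillimanite, Goethite.
Consistent with every observation: Barite, Goethite, Sillimanite.
That is 3 minerals.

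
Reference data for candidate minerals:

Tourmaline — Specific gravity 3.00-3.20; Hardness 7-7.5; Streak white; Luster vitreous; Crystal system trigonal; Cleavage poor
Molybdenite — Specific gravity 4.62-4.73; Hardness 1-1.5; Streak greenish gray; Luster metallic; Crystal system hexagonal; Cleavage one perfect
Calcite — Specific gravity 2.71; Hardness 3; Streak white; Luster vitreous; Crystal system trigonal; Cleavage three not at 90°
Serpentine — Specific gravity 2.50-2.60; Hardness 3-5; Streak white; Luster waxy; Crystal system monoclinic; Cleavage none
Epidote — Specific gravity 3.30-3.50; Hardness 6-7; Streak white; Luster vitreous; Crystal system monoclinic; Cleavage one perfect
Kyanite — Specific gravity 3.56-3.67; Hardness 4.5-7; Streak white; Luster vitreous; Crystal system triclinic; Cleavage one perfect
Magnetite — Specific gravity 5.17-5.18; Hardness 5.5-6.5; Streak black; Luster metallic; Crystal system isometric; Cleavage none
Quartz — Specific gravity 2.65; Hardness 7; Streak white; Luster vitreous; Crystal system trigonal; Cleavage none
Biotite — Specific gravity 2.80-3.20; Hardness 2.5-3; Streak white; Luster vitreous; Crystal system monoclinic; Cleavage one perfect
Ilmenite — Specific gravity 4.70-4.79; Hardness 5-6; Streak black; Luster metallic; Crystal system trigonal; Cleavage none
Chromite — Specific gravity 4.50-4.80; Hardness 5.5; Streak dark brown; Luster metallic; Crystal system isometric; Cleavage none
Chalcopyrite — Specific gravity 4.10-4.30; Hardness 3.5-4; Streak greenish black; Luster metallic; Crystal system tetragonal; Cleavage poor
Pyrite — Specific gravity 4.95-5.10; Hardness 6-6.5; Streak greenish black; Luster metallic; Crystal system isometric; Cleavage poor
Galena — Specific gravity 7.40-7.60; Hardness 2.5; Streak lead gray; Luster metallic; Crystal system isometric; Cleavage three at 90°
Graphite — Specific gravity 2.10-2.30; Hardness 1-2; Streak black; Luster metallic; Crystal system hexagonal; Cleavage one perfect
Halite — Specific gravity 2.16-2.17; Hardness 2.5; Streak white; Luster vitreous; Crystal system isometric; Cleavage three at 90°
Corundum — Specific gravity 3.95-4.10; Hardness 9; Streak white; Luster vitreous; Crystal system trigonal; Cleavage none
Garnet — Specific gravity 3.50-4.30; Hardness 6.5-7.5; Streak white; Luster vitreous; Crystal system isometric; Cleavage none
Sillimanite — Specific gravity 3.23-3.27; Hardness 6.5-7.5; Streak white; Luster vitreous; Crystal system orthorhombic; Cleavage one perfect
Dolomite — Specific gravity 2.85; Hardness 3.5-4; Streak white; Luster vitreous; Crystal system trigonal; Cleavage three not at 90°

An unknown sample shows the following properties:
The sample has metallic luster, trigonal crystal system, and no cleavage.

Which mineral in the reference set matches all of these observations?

Metallic luster: narrows the field to Molybdenite, Magnetite, Ilmenite, Chromite, Chalcopyrite, Pyrite, Galena, Graphite.
Trigonal crystal system: leaves Ilmenite.
No cleavage: all remaining candidates fit.
Ilmenite is the sole remaining match.

Ilmenite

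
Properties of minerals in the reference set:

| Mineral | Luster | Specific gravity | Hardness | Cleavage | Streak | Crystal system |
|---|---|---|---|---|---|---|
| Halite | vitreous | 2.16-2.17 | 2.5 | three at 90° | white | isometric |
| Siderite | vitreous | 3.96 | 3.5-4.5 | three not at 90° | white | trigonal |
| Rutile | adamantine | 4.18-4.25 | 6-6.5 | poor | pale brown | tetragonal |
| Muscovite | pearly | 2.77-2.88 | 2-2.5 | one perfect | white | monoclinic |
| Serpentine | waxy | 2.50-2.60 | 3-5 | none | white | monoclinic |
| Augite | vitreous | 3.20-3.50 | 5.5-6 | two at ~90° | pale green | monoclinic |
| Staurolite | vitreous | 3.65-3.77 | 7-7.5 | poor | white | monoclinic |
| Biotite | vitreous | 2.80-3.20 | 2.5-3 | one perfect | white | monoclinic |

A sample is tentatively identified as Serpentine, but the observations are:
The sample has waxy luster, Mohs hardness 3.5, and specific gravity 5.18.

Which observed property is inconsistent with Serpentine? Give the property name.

specific gravity

Waxy luster: Serpentine has waxy luster — consistent.
Mohs hardness 3.5: Serpentine has hardness 3-5 — consistent.
Specific gravity 5.18: Serpentine has SG 2.50-2.60 — outside the reference range.
Everything matches except the specific gravity.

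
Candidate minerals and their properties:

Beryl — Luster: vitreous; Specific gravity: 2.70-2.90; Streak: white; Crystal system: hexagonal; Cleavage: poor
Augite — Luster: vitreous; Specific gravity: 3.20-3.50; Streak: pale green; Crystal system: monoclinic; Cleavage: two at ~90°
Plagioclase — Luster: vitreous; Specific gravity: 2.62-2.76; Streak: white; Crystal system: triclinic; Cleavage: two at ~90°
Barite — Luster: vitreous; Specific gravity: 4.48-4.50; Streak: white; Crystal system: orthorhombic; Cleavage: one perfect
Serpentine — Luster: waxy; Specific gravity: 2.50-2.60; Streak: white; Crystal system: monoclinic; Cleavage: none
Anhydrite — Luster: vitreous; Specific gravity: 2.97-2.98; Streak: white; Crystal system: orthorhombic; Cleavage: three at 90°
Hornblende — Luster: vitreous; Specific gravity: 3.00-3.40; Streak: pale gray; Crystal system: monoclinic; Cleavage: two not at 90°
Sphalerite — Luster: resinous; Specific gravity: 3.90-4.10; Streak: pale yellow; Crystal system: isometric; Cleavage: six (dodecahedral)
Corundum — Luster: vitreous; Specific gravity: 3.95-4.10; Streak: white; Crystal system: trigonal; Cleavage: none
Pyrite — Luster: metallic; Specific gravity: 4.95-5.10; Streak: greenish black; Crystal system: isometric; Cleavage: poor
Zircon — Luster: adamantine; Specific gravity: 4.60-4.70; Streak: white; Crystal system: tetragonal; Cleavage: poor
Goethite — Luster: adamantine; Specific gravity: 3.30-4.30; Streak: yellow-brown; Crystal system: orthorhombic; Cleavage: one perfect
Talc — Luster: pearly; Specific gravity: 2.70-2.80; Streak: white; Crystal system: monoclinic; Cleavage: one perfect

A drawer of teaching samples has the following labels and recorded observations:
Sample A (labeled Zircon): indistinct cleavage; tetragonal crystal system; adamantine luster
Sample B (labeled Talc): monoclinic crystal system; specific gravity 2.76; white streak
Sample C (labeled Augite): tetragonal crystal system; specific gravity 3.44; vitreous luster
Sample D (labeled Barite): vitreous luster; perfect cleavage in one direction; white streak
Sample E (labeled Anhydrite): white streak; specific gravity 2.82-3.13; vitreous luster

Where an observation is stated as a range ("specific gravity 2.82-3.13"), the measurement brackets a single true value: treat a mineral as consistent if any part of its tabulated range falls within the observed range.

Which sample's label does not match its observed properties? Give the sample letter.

Sample A: all recorded properties match Zircon.
Sample B: all recorded properties match Talc.
Sample C: tetragonal crystal system is outside the reference for Augite (monoclinic system) — mislabeled.
Sample D: all recorded properties match Barite.
Sample E: all recorded properties match Anhydrite.
Only sample C is inconsistent with its label.

C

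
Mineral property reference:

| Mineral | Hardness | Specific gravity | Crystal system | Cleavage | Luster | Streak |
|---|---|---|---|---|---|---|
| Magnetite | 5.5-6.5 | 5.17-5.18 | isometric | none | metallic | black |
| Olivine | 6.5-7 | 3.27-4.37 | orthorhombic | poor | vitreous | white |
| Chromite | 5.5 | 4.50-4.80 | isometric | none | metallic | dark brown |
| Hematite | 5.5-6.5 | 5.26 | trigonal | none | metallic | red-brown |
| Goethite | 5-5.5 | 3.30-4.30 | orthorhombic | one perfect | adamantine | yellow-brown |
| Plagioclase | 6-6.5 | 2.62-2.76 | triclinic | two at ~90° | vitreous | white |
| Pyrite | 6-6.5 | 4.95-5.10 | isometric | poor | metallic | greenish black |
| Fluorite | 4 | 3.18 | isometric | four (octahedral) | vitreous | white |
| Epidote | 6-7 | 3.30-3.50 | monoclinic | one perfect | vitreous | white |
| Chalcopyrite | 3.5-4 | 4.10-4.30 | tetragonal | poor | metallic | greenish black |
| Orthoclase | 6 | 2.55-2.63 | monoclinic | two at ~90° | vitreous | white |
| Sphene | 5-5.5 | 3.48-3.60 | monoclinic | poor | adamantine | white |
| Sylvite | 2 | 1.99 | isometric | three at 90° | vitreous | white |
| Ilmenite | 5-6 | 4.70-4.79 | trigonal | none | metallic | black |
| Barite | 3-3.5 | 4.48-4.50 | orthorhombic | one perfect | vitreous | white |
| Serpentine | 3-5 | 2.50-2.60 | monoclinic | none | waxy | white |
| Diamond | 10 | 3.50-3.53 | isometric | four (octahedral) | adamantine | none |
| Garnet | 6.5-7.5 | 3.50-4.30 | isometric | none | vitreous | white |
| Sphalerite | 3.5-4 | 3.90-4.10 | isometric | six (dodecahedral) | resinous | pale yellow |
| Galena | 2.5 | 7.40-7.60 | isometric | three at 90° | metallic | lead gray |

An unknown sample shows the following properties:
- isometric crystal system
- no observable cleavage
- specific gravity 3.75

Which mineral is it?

Isometric crystal system: narrows the field to Magnetite, Chromite, Pyrite, Fluorite, Sylvite, Diamond, Garnet, Sphalerite, Galena.
No observable cleavage: narrows the field to Magnetite, Chromite, Garnet.
Specific gravity 3.75: narrows the field to Garnet.
Only Garnet satisfies all observations.

Garnet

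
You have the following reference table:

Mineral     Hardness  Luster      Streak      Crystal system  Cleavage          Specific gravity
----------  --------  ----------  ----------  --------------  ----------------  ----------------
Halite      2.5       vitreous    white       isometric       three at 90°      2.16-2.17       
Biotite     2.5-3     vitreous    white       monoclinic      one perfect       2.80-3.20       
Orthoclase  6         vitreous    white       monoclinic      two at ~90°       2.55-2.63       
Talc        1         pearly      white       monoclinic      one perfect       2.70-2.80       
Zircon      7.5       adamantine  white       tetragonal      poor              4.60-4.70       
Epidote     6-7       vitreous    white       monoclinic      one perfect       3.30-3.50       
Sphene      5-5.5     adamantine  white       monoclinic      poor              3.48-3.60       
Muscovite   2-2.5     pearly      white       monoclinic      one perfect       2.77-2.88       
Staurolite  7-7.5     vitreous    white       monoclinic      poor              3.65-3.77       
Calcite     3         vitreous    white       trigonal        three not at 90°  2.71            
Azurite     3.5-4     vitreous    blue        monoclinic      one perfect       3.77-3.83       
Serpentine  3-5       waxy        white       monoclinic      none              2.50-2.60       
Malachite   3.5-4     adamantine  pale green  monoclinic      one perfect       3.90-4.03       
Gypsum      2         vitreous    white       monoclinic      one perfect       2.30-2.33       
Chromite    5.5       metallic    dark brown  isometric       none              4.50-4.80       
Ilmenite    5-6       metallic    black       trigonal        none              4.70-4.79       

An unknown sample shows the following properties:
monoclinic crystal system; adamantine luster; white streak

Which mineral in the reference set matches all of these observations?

Monoclinic crystal system is inconsistent with Halite, Zircon, Calcite, Chromite, Ilmenite.
Adamantine luster — only Sphene, Malachite remain.
White streak eliminates Malachite.
Only Sphene satisfies all observations.

Sphene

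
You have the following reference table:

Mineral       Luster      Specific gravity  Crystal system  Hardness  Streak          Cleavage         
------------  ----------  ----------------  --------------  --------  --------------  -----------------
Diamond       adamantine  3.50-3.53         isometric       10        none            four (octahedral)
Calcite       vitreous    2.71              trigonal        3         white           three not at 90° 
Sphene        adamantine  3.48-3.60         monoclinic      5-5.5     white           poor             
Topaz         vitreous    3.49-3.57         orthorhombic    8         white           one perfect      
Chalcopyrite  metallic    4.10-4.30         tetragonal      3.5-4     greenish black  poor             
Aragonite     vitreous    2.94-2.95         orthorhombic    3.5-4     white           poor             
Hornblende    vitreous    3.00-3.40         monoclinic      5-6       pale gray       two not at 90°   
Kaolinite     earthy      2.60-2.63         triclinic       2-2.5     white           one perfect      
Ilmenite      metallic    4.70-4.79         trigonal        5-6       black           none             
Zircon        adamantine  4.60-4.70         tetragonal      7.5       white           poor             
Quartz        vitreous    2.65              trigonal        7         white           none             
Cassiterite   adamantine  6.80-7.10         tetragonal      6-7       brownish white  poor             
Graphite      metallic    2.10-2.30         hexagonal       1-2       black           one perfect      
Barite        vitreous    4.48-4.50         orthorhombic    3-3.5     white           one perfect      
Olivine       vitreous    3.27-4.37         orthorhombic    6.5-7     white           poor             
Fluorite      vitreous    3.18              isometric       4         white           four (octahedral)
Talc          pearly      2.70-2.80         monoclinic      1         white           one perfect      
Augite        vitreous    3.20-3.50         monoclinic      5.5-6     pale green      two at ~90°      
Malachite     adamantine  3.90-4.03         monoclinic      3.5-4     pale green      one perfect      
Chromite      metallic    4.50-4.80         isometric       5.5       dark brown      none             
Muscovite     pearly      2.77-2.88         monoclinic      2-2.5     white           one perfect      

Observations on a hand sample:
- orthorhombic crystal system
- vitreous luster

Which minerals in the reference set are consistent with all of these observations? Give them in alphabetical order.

Aragonite, Barite, Olivine, Topaz

Orthorhombic crystal system — Topaz, Aragonite, Barite, Olivine remain.
Vitreous luster — no further eliminations.
Consistent with every observation: Aragonite, Barite, Olivine, Topaz.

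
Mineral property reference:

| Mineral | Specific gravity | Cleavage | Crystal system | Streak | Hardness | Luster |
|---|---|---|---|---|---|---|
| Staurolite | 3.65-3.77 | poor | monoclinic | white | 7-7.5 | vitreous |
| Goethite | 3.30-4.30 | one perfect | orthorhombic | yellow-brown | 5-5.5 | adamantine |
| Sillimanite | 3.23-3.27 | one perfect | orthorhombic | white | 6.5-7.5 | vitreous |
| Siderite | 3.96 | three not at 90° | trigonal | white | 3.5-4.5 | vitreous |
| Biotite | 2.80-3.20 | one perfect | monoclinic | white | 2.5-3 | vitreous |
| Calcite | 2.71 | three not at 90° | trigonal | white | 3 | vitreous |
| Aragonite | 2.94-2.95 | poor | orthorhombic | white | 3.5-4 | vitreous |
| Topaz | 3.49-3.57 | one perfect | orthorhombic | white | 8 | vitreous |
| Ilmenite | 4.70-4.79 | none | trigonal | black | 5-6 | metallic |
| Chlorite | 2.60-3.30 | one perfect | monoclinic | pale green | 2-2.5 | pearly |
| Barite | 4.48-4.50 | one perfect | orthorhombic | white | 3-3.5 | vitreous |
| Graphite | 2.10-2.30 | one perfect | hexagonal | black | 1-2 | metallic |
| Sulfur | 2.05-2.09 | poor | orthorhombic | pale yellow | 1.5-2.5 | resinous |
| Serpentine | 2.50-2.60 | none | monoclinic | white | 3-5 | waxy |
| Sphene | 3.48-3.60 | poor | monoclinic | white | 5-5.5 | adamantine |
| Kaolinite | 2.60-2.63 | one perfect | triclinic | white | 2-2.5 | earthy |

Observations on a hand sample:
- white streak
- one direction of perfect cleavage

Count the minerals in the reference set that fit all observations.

White streak rules out Goethite, Ilmenite, Chlorite, Graphite, Sulfur.
One direction of perfect cleavage — Sillimanite, Biotite, Topaz, Barite, Kaolinite remain.
Consistent with every observation: Barite, Biotite, Kaolinite, Sillimanite, Topaz.
That is 5 minerals.

5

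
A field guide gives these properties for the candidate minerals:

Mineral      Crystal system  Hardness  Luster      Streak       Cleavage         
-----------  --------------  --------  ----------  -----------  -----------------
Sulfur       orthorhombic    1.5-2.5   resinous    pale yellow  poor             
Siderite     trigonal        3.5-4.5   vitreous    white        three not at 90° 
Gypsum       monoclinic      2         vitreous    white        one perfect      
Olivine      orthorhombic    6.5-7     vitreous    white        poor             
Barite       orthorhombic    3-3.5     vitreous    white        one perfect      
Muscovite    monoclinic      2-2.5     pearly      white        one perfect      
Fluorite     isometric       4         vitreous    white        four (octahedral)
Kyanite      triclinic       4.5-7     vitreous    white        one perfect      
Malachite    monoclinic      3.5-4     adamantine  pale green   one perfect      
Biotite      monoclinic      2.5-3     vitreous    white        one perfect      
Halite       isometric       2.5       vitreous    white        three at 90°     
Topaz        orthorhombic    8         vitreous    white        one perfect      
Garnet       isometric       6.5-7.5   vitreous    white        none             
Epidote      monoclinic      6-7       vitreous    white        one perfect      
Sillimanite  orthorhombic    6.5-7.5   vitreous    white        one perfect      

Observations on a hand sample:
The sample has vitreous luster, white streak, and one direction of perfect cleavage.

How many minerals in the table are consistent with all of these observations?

7

Vitreous luster excludes Sulfur, Muscovite, Malachite.
White streak — every remaining candidate is consistent.
One direction of perfect cleavage is inconsistent with Siderite, Olivine, Fluorite, Halite, Garnet.
Consistent with every observation: Barite, Biotite, Epidote, Gypsum, Kyanite, Sillimanite, Topaz.
That is 7 minerals.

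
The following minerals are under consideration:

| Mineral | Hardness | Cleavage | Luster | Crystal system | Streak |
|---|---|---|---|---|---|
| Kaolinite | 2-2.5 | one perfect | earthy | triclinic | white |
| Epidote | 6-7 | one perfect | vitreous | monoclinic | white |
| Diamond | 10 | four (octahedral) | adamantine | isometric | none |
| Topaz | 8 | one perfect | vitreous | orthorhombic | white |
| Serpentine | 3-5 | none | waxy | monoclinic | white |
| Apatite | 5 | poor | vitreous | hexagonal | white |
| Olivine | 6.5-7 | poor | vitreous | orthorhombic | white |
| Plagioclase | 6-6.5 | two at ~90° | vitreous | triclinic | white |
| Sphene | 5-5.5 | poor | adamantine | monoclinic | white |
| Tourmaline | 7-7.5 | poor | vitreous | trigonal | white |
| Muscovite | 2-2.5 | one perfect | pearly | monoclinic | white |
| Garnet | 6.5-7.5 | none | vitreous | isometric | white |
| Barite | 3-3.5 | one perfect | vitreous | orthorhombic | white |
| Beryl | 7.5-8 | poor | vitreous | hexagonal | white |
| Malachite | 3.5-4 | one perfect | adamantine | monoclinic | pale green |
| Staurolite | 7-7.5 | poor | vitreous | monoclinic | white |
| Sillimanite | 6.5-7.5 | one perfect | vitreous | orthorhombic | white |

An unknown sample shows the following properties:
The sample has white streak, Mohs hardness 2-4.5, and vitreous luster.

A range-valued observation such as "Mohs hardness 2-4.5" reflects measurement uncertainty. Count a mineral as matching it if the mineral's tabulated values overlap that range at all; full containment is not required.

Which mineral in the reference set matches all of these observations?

White streak rules out Diamond, Malachite.
Mohs hardness 2-4.5: Kaolinite, Serpentine, Muscovite, Barite remain.
Vitreous luster: leaves Barite.
Barite is the sole remaining match.

Barite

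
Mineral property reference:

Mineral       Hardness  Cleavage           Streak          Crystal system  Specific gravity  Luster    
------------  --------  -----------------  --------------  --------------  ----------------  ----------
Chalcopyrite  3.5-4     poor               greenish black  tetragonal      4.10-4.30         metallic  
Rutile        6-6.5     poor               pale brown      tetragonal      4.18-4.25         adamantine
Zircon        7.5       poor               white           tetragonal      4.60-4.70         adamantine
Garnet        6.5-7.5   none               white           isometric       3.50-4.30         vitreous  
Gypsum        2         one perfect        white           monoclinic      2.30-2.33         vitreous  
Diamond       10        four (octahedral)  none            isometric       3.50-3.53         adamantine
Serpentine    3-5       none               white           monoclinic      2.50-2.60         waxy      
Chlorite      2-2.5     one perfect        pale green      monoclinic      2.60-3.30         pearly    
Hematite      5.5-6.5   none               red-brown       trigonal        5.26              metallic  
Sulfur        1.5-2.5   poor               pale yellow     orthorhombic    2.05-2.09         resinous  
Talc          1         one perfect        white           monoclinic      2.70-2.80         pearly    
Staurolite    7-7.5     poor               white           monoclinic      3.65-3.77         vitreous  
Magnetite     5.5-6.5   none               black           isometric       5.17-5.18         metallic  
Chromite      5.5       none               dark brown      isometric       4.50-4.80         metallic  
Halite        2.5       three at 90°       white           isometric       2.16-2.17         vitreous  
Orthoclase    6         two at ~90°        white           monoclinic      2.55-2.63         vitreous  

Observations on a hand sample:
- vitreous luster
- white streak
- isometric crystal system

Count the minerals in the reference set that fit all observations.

2

Vitreous luster: only Garnet, Gypsum, Staurolite, Halite, Orthoclase remain.
White streak: every remaining candidate is consistent.
Isometric crystal system: only Garnet, Halite remain.
Remaining candidates: Garnet, Halite.
That is 2 minerals.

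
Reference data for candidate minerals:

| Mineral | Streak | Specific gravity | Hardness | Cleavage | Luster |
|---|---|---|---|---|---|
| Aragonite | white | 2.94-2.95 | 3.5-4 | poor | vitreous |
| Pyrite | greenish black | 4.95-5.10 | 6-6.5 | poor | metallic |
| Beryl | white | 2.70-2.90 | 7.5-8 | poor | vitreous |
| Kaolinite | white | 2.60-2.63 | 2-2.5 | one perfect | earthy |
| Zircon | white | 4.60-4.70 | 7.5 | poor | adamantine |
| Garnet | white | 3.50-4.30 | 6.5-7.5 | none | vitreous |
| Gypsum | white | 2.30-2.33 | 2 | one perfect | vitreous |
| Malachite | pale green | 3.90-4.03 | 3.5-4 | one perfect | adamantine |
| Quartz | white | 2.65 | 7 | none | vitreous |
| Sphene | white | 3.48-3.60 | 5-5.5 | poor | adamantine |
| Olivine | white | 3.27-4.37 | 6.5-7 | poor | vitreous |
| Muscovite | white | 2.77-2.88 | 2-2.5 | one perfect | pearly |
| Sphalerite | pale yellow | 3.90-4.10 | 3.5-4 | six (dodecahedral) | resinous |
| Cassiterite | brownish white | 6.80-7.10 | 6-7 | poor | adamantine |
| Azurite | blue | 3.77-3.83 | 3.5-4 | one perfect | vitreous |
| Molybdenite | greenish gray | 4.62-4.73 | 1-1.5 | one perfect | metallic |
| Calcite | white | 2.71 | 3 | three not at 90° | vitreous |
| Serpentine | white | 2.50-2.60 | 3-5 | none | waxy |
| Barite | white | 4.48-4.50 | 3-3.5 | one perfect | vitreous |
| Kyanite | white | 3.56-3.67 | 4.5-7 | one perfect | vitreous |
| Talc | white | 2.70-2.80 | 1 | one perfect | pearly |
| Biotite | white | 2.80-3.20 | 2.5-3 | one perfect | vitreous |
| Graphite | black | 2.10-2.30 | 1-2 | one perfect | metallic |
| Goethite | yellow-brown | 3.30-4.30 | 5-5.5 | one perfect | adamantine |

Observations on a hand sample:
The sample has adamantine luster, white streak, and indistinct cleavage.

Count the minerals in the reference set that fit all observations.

2

Adamantine luster — only Zircon, Malachite, Sphene, Cassiterite, Goethite remain.
White streak — only Zircon, Sphene remain.
Indistinct cleavage — consistent with all remaining minerals.
The minerals that satisfy all observations are Sphene, Zircon.
That is 2 minerals.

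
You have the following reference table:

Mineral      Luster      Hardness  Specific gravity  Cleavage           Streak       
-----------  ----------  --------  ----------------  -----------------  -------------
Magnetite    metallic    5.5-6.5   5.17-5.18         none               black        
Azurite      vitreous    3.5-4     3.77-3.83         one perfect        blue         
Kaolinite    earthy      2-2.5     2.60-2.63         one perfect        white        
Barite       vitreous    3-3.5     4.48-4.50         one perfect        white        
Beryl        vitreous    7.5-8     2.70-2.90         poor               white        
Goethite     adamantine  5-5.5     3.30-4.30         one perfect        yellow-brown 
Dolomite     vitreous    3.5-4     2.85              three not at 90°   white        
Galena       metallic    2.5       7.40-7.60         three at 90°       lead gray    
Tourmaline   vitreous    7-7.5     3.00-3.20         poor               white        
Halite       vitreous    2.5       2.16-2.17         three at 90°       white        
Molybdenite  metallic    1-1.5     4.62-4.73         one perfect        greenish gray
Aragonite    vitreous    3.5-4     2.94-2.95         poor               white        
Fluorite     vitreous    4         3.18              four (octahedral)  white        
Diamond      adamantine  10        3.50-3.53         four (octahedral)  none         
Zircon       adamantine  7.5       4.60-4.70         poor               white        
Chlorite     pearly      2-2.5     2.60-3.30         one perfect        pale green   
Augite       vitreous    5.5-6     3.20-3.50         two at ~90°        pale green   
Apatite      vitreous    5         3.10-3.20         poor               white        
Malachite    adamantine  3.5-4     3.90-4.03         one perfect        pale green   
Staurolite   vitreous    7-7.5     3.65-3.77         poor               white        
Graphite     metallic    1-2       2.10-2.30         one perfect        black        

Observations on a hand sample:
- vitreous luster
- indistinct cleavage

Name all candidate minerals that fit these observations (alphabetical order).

Apatite, Aragonite, Beryl, Staurolite, Tourmaline

Vitreous luster — only Azurite, Barite, Beryl, Dolomite, Tourmaline, Halite, Aragonite, Fluorite, Augite, Apatite, Staurolite remain.
Indistinct cleavage — Beryl, Tourmaline, Aragonite, Apatite, Staurolite remain.
Remaining candidates: Apatite, Aragonite, Beryl, Staurolite, Tourmaline.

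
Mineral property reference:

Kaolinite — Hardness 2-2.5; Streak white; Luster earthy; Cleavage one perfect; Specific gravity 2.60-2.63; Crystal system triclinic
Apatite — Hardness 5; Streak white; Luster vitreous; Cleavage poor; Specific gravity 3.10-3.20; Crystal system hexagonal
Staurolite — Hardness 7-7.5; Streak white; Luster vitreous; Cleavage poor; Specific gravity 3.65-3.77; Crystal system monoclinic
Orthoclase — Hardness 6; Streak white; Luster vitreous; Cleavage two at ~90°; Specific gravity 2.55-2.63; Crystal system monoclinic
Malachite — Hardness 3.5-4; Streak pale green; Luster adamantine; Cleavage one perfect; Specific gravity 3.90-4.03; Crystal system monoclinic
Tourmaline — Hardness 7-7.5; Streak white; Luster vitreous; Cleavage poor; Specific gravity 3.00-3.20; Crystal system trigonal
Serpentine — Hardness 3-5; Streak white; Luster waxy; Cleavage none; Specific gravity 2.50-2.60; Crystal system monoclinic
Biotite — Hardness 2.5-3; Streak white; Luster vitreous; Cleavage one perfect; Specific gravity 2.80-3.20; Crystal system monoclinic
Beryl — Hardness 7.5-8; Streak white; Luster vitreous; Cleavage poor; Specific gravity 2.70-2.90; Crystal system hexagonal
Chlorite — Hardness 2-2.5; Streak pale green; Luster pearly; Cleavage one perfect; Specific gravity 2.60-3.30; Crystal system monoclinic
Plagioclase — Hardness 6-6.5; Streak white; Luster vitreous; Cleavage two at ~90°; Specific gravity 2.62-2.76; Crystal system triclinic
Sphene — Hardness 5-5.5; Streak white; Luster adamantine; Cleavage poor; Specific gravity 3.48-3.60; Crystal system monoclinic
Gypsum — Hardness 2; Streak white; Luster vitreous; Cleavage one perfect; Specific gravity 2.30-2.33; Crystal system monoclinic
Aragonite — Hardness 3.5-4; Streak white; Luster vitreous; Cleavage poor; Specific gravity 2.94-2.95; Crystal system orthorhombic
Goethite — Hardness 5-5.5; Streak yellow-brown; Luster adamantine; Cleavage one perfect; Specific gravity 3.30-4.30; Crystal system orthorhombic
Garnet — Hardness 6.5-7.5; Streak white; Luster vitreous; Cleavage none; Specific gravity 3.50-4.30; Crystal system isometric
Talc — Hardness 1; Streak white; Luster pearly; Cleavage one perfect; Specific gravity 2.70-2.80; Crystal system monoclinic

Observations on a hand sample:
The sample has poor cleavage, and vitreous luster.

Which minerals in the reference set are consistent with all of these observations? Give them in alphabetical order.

Poor cleavage: Apatite, Staurolite, Tourmaline, Beryl, Sphene, Aragonite remain.
Vitreous luster rules out Sphene.
Remaining candidates: Apatite, Aragonite, Beryl, Staurolite, Tourmaline.

Apatite, Aragonite, Beryl, Staurolite, Tourmaline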